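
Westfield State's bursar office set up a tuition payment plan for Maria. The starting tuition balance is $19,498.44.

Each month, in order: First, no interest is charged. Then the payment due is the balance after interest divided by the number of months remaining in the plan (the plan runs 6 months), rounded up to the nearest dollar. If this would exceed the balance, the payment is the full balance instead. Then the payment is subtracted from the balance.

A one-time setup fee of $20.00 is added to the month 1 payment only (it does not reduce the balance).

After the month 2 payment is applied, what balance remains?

$12,998.44

Month 1: opening $19,498.44; payment $3,250.00 (+ $20.00 fee); balance $16,248.44
Month 2: opening $16,248.44; payment $3,250.00; balance $12,998.44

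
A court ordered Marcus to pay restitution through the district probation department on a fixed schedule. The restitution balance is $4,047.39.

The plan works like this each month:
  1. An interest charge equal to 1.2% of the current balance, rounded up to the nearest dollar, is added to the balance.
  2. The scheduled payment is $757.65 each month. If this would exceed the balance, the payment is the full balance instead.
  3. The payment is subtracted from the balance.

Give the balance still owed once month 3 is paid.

Month 1: opening $4,047.39; interest $49.00 → $4,096.39; payment $757.65; balance $3,338.74
Month 2: opening $3,338.74; interest $41.00 → $3,379.74; payment $757.65; balance $2,622.09
Month 3: opening $2,622.09; interest $32.00 → $2,654.09; payment $757.65; balance $1,896.44

$1,896.44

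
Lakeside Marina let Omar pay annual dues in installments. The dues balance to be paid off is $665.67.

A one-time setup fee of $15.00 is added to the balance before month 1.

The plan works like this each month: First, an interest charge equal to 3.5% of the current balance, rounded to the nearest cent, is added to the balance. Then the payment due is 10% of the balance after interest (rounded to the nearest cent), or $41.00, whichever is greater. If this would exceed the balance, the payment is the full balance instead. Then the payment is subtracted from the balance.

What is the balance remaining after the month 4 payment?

$512.47

Month 1: $680.67 +$23.82 interest = $704.49; pay $70.45 → $634.04
Month 2: $634.04 +$22.19 interest = $656.23; pay $65.62 → $590.61
Month 3: $590.61 +$20.67 interest = $611.28; pay $61.13 → $550.15
Month 4: $550.15 +$19.26 interest = $569.41; pay $56.94 → $512.47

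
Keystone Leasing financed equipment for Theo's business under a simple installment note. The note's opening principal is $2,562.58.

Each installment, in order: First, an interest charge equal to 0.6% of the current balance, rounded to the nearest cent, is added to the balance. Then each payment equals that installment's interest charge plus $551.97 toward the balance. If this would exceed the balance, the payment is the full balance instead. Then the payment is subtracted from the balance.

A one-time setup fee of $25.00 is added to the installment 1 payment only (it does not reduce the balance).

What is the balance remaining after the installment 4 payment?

$354.70

Installment 1: $2,562.58 +$15.38 interest = $2,577.96; pay $567.35 (+ $25.00 fee) → $2,010.61
Installment 2: $2,010.61 +$12.06 interest = $2,022.67; pay $564.03 → $1,458.64
Installment 3: $1,458.64 +$8.75 interest = $1,467.39; pay $560.72 → $906.67
Installment 4: $906.67 +$5.44 interest = $912.11; pay $557.41 → $354.70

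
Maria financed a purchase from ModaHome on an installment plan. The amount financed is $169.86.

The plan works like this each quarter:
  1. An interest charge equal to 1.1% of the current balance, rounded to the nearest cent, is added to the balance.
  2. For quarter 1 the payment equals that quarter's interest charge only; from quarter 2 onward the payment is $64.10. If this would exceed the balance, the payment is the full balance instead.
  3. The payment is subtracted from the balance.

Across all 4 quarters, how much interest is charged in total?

$5.41

Quarter 1: opening $169.86; interest $1.87 → $171.73; payment $1.87; balance $169.86
Quarter 2: opening $169.86; interest $1.87 → $171.73; payment $64.10; balance $107.63
Quarter 3: opening $107.63; interest $1.18 → $108.81; payment $64.10; balance $44.71
Quarter 4: opening $44.71; interest $0.49 → $45.20; payment $45.20; balance $0.00
Total interest: $1.87 + $1.87 + $1.18 + $0.49 = $5.41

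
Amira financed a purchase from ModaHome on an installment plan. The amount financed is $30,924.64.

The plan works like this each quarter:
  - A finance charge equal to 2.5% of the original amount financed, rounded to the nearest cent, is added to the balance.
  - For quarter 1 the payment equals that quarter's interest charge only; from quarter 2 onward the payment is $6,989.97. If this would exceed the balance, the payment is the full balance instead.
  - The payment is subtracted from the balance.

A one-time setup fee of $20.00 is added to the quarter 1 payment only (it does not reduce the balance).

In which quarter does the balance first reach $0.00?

Quarter 1: opening $30,924.64; interest $773.12 → $31,697.76; payment $773.12 (+ $20.00 fee); balance $30,924.64
Quarter 2: opening $30,924.64; interest $773.12 → $31,697.76; payment $6,989.97; balance $24,707.79
Quarter 3: opening $24,707.79; interest $773.12 → $25,480.91; payment $6,989.97; balance $18,490.94
Quarter 4: opening $18,490.94; interest $773.12 → $19,264.06; payment $6,989.97; balance $12,274.09
Quarter 5: opening $12,274.09; interest $773.12 → $13,047.21; payment $6,989.97; balance $6,057.24
Quarter 6: opening $6,057.24; interest $773.12 → $6,830.36; payment $6,830.36; balance $0.00
Balance reaches $0.00 in quarter 6.

6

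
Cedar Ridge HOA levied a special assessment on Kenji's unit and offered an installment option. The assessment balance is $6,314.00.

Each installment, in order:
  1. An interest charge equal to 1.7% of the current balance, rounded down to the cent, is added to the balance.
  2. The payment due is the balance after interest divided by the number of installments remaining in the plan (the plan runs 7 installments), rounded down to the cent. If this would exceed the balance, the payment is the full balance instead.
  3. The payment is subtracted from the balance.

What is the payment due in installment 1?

$917.33

Installment 1: $6,314.00 +$107.33 interest = $6,421.33; pay $917.33 → $5,504.00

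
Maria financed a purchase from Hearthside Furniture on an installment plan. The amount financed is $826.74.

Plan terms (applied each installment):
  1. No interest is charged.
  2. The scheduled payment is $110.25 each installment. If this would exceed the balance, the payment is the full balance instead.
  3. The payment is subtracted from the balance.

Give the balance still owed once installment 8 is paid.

Installment 1: opening $826.74; payment $110.25; balance $716.49
Installment 2: opening $716.49; payment $110.25; balance $606.24
Installment 3: opening $606.24; payment $110.25; balance $495.99
Installment 4: opening $495.99; payment $110.25; balance $385.74
Installment 5: opening $385.74; payment $110.25; balance $275.49
Installment 6: opening $275.49; payment $110.25; balance $165.24
Installment 7: opening $165.24; payment $110.25; balance $54.99
Installment 8: opening $54.99; payment $54.99; balance $0.00

$0.00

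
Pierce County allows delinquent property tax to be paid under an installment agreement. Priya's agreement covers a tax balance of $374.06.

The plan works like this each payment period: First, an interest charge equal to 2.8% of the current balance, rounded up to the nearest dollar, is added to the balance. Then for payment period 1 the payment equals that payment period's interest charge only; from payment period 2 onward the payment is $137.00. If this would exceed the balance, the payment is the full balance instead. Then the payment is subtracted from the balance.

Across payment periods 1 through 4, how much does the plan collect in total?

Payment period 1: $374.06 +$11.00 interest = $385.06; pay $11.00 → $374.06
Payment period 2: $374.06 +$11.00 interest = $385.06; pay $137.00 → $248.06
Payment period 3: $248.06 +$7.00 interest = $255.06; pay $137.00 → $118.06
Payment period 4: $118.06 +$4.00 interest = $122.06; pay $122.06 → $0.00
Total paid: $407.06

$407.06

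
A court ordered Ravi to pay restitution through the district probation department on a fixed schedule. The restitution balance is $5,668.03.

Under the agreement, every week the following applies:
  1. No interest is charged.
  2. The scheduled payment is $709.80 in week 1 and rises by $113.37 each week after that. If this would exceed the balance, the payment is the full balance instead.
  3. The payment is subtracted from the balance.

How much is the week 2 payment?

Week 1: opening $5,668.03; payment $709.80; balance $4,958.23
Week 2: opening $4,958.23; payment $823.17; balance $4,135.06

$823.17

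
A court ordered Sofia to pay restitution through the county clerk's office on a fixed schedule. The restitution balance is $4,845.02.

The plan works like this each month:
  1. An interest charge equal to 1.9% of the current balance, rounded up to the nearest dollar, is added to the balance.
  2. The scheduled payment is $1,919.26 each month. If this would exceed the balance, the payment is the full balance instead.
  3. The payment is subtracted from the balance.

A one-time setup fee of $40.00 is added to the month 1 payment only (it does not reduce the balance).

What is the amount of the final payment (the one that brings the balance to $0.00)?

# | Opening | Interest | Payment | Fee | End bal
1 | $4,845.02 | $93.00 | $1,919.26 | $40.00 | $3,018.76
2 | $3,018.76 | $58.00 | $1,919.26 | — | $1,157.50
3 | $1,157.50 | $22.00 | $1,179.50 | — | $0.00

$1,179.50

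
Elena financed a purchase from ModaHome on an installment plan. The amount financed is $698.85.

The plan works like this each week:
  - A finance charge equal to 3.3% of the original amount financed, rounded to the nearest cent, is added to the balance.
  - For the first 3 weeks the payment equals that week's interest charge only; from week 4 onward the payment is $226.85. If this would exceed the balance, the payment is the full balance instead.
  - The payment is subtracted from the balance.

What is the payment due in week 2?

# | Opening | Interest | Payment | End bal
1 | $698.85 | $23.06 | $23.06 | $698.85
2 | $698.85 | $23.06 | $23.06 | $698.85

$23.06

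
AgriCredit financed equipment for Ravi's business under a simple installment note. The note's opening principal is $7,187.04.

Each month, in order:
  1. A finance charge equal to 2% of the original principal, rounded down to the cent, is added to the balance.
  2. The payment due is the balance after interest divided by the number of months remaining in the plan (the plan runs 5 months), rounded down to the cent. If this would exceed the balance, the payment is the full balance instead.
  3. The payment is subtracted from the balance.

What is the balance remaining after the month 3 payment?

Month 1: $7,187.04 +$143.74 interest = $7,330.78; pay $1,466.15 → $5,864.63
Month 2: $5,864.63 +$143.74 interest = $6,008.37; pay $1,502.09 → $4,506.28
Month 3: $4,506.28 +$143.74 interest = $4,650.02; pay $1,550.00 → $3,100.02

$3,100.02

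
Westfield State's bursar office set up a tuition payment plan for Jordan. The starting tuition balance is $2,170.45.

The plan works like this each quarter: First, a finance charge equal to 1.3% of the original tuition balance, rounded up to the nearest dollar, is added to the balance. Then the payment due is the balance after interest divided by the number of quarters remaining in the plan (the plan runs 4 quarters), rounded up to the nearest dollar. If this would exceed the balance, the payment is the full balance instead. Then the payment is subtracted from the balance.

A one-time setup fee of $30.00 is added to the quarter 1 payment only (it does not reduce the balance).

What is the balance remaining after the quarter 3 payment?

$573.45

Quarter 1: opening $2,170.45; interest $29.00 → $2,199.45; payment $550.00 (+ $30.00 fee); balance $1,649.45
Quarter 2: opening $1,649.45; interest $29.00 → $1,678.45; payment $560.00; balance $1,118.45
Quarter 3: opening $1,118.45; interest $29.00 → $1,147.45; payment $574.00; balance $573.45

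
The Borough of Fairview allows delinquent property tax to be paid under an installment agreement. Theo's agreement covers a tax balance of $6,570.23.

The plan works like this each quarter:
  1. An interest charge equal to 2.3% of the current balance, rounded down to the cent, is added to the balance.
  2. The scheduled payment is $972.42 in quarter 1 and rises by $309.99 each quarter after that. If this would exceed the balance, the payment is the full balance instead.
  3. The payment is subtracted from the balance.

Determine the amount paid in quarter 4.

$1,902.39

Quarter 1: $6,570.23 +$151.11 interest = $6,721.34; pay $972.42 → $5,748.92
Quarter 2: $5,748.92 +$132.22 interest = $5,881.14; pay $1,282.41 → $4,598.73
Quarter 3: $4,598.73 +$105.77 interest = $4,704.50; pay $1,592.40 → $3,112.10
Quarter 4: $3,112.10 +$71.57 interest = $3,183.67; pay $1,902.39 → $1,281.28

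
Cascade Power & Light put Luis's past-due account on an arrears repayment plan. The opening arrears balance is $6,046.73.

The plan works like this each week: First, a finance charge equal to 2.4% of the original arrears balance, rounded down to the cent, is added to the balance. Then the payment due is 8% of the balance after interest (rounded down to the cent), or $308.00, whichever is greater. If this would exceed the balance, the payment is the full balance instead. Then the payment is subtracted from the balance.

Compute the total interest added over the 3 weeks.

Week 1: $6,046.73 +$145.12 interest = $6,191.85; pay $495.34 → $5,696.51
Week 2: $5,696.51 +$145.12 interest = $5,841.63; pay $467.33 → $5,374.30
Week 3: $5,374.30 +$145.12 interest = $5,519.42; pay $441.55 → $5,077.87
Total interest: $145.12 + $145.12 + $145.12 = $435.36

$435.36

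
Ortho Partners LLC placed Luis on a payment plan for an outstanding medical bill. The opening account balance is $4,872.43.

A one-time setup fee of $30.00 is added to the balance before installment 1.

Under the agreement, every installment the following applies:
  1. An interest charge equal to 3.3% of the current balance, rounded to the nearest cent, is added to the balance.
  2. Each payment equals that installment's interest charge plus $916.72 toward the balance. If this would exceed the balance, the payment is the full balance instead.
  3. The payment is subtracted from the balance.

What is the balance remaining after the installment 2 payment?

# | Opening | Interest | Payment | End bal
1 | $4,902.43 | $161.78 | $1,078.50 | $3,985.71
2 | $3,985.71 | $131.53 | $1,048.25 | $3,068.99

$3,068.99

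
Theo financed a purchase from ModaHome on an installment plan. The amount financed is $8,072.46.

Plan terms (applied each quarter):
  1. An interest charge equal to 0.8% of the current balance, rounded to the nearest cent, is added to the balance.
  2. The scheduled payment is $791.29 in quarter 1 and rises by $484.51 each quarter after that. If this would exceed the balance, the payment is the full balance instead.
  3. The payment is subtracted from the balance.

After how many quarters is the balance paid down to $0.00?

Quarter 1: opening $8,072.46; interest $64.58 → $8,137.04; payment $791.29; balance $7,345.75
Quarter 2: opening $7,345.75; interest $58.77 → $7,404.52; payment $1,275.80; balance $6,128.72
Quarter 3: opening $6,128.72; interest $49.03 → $6,177.75; payment $1,760.31; balance $4,417.44
Quarter 4: opening $4,417.44; interest $35.34 → $4,452.78; payment $2,244.82; balance $2,207.96
Quarter 5: opening $2,207.96; interest $17.66 → $2,225.62; payment $2,225.62; balance $0.00
Balance reaches $0.00 in quarter 5.

5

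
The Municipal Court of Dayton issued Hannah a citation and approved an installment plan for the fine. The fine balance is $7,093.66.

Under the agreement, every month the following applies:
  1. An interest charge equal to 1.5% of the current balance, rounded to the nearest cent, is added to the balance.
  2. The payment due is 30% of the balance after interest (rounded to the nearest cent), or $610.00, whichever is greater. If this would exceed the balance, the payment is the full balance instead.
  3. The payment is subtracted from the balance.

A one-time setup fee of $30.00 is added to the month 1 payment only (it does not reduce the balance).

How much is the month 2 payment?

Month 1: opening $7,093.66; interest $106.40 → $7,200.06; payment $2,160.02 (+ $30.00 fee); balance $5,040.04
Month 2: opening $5,040.04; interest $75.60 → $5,115.64; payment $1,534.69; balance $3,580.95

$1,534.69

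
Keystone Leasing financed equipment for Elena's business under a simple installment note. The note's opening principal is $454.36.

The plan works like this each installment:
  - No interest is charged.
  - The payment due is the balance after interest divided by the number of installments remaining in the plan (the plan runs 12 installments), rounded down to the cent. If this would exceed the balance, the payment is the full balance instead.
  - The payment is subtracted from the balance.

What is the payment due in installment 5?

$37.86

# | Opening | Payment | End bal
1 | $454.36 | $37.86 | $416.50
2 | $416.50 | $37.86 | $378.64
3 | $378.64 | $37.86 | $340.78
4 | $340.78 | $37.86 | $302.92
5 | $302.92 | $37.86 | $265.06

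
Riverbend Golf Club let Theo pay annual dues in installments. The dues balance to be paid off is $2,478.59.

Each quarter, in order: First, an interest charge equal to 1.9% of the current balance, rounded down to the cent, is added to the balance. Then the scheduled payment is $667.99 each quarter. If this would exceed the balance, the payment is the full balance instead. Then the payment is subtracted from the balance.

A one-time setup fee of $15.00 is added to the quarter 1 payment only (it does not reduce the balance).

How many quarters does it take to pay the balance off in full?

4

Quarter 1: $2,478.59 +$47.09 interest = $2,525.68; pay $667.99 (+ $15.00 fee) → $1,857.69
Quarter 2: $1,857.69 +$35.29 interest = $1,892.98; pay $667.99 → $1,224.99
Quarter 3: $1,224.99 +$23.27 interest = $1,248.26; pay $667.99 → $580.27
Quarter 4: $580.27 +$11.02 interest = $591.29; pay $591.29 → $0.00
Balance reaches $0.00 in quarter 4.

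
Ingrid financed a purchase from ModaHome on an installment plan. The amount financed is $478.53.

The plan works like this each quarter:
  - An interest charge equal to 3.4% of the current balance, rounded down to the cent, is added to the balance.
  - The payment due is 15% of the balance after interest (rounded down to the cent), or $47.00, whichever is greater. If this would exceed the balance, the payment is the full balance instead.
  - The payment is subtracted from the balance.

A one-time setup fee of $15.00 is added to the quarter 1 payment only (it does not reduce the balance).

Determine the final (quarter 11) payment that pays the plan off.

# | Opening | Interest | Payment | Fee | End bal
1 | $478.53 | $16.27 | $74.22 | $15.00 | $420.58
2 | $420.58 | $14.29 | $65.23 | — | $369.64
3 | $369.64 | $12.56 | $57.33 | — | $324.87
4 | $324.87 | $11.04 | $50.38 | — | $285.53
5 | $285.53 | $9.70 | $47.00 | — | $248.23
6 | $248.23 | $8.43 | $47.00 | — | $209.66
7 | $209.66 | $7.12 | $47.00 | — | $169.78
8 | $169.78 | $5.77 | $47.00 | — | $128.55
9 | $128.55 | $4.37 | $47.00 | — | $85.92
10 | $85.92 | $2.92 | $47.00 | — | $41.84
11 | $41.84 | $1.42 | $43.26 | — | $0.00

$43.26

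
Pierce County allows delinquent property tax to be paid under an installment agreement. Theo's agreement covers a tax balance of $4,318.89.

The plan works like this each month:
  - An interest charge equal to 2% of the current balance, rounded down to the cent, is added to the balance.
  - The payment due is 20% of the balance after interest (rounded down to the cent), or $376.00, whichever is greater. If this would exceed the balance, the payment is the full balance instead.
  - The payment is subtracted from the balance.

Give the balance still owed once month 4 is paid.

Month 1: $4,318.89 +$86.37 interest = $4,405.26; pay $881.05 → $3,524.21
Month 2: $3,524.21 +$70.48 interest = $3,594.69; pay $718.93 → $2,875.76
Month 3: $2,875.76 +$57.51 interest = $2,933.27; pay $586.65 → $2,346.62
Month 4: $2,346.62 +$46.93 interest = $2,393.55; pay $478.71 → $1,914.84

$1,914.84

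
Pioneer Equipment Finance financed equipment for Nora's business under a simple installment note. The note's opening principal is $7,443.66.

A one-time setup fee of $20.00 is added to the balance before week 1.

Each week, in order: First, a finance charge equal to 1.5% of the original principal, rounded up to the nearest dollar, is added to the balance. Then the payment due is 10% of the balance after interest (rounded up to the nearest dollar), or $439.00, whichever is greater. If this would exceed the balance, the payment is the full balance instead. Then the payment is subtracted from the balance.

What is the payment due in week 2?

$693.00

Week 1: opening $7,463.66; interest $112.00 → $7,575.66; payment $758.00; balance $6,817.66
Week 2: opening $6,817.66; interest $112.00 → $6,929.66; payment $693.00; balance $6,236.66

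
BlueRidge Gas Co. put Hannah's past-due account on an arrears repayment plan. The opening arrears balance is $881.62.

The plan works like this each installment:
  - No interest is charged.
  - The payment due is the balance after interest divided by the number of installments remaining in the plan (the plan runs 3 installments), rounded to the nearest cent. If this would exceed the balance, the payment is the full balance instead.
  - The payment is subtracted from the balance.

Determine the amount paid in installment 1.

# | Opening | Payment | End bal
1 | $881.62 | $293.87 | $587.75

$293.87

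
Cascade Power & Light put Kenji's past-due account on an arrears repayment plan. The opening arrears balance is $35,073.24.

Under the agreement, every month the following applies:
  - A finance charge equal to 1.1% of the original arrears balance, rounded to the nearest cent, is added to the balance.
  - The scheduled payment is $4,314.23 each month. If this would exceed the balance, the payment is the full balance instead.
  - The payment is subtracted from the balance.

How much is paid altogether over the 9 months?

Month 1: opening $35,073.24; interest $385.81 → $35,459.05; payment $4,314.23; balance $31,144.82
Month 2: opening $31,144.82; interest $385.81 → $31,530.63; payment $4,314.23; balance $27,216.40
Month 3: opening $27,216.40; interest $385.81 → $27,602.21; payment $4,314.23; balance $23,287.98
Month 4: opening $23,287.98; interest $385.81 → $23,673.79; payment $4,314.23; balance $19,359.56
Month 5: opening $19,359.56; interest $385.81 → $19,745.37; payment $4,314.23; balance $15,431.14
Month 6: opening $15,431.14; interest $385.81 → $15,816.95; payment $4,314.23; balance $11,502.72
Month 7: opening $11,502.72; interest $385.81 → $11,888.53; payment $4,314.23; balance $7,574.30
Month 8: opening $7,574.30; interest $385.81 → $7,960.11; payment $4,314.23; balance $3,645.88
Month 9: opening $3,645.88; interest $385.81 → $4,031.69; payment $4,031.69; balance $0.00
Total paid: $38,545.53

$38,545.53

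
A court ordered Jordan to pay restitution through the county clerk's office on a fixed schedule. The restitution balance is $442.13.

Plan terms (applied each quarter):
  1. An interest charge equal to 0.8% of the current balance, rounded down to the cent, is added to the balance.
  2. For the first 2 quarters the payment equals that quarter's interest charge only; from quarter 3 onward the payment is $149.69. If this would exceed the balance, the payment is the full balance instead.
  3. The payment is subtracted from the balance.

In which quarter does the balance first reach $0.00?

6

Quarter 1: opening $442.13; interest $3.53 → $445.66; payment $3.53; balance $442.13
Quarter 2: opening $442.13; interest $3.53 → $445.66; payment $3.53; balance $442.13
Quarter 3: opening $442.13; interest $3.53 → $445.66; payment $149.69; balance $295.97
Quarter 4: opening $295.97; interest $2.36 → $298.33; payment $149.69; balance $148.64
Quarter 5: opening $148.64; interest $1.18 → $149.82; payment $149.69; balance $0.13
Quarter 6: opening $0.13; interest $0.00 → $0.13; payment $0.13; balance $0.00
Balance reaches $0.00 in quarter 6.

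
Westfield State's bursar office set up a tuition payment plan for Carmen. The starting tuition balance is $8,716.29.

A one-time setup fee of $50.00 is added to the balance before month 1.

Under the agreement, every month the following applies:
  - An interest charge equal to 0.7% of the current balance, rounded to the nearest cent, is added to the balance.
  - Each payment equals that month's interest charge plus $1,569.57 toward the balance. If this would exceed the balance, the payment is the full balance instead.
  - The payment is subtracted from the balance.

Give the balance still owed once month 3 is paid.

Month 1: opening $8,766.29; interest $61.36 → $8,827.65; payment $1,630.93; balance $7,196.72
Month 2: opening $7,196.72; interest $50.38 → $7,247.10; payment $1,619.95; balance $5,627.15
Month 3: opening $5,627.15; interest $39.39 → $5,666.54; payment $1,608.96; balance $4,057.58

$4,057.58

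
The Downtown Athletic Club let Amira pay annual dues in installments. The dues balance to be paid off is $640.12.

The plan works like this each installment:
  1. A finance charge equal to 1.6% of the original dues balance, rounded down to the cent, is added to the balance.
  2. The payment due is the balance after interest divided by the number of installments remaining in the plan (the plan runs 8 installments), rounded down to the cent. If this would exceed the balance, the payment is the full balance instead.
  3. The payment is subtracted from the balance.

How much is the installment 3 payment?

$84.46

# | Opening | Interest | Payment | End bal
1 | $640.12 | $10.24 | $81.29 | $569.07
2 | $569.07 | $10.24 | $82.75 | $496.56
3 | $496.56 | $10.24 | $84.46 | $422.34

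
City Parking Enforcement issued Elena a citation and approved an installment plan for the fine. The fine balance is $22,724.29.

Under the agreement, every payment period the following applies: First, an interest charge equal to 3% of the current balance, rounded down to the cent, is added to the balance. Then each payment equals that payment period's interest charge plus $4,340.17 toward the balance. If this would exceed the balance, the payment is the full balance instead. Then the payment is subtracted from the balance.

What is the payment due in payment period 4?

$4,631.28

# | Opening | Interest | Payment | End bal
1 | $22,724.29 | $681.72 | $5,021.89 | $18,384.12
2 | $18,384.12 | $551.52 | $4,891.69 | $14,043.95
3 | $14,043.95 | $421.31 | $4,761.48 | $9,703.78
4 | $9,703.78 | $291.11 | $4,631.28 | $5,363.61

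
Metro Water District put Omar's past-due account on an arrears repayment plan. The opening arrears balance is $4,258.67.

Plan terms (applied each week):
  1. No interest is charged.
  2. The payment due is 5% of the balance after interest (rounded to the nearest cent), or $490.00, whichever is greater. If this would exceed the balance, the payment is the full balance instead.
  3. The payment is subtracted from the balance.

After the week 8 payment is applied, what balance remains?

Week 1: $4,258.67 − $490.00 → $3,768.67
Week 2: $3,768.67 − $490.00 → $3,278.67
Week 3: $3,278.67 − $490.00 → $2,788.67
Week 4: $2,788.67 − $490.00 → $2,298.67
Week 5: $2,298.67 − $490.00 → $1,808.67
Week 6: $1,808.67 − $490.00 → $1,318.67
Week 7: $1,318.67 − $490.00 → $828.67
Week 8: $828.67 − $490.00 → $338.67

$338.67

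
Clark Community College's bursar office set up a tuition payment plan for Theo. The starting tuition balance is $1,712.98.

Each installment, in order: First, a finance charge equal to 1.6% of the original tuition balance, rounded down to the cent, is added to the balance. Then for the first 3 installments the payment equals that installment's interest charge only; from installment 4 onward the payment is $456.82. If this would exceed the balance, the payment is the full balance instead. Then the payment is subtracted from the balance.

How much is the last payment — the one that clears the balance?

$452.12

Installment 1: $1,712.98 +$27.40 interest = $1,740.38; pay $27.40 → $1,712.98
Installment 2: $1,712.98 +$27.40 interest = $1,740.38; pay $27.40 → $1,712.98
Installment 3: $1,712.98 +$27.40 interest = $1,740.38; pay $27.40 → $1,712.98
Installment 4: $1,712.98 +$27.40 interest = $1,740.38; pay $456.82 → $1,283.56
Installment 5: $1,283.56 +$27.40 interest = $1,310.96; pay $456.82 → $854.14
Installment 6: $854.14 +$27.40 interest = $881.54; pay $456.82 → $424.72
Installment 7: $424.72 +$27.40 interest = $452.12; pay $452.12 → $0.00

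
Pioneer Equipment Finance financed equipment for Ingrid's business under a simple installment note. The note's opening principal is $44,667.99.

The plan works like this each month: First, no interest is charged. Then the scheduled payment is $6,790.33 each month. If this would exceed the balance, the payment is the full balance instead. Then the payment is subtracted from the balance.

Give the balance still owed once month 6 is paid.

# | Opening | Payment | End bal
1 | $44,667.99 | $6,790.33 | $37,877.66
2 | $37,877.66 | $6,790.33 | $31,087.33
3 | $31,087.33 | $6,790.33 | $24,297.00
4 | $24,297.00 | $6,790.33 | $17,506.67
5 | $17,506.67 | $6,790.33 | $10,716.34
6 | $10,716.34 | $6,790.33 | $3,926.01

$3,926.01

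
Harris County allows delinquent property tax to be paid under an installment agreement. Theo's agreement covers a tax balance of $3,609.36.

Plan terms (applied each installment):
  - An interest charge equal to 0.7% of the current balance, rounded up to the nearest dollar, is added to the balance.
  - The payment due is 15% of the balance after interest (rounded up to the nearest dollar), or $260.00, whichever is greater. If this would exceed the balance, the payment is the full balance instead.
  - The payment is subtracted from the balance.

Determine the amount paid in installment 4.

$342.00

Installment 1: opening $3,609.36; interest $26.00 → $3,635.36; payment $546.00; balance $3,089.36
Installment 2: opening $3,089.36; interest $22.00 → $3,111.36; payment $467.00; balance $2,644.36
Installment 3: opening $2,644.36; interest $19.00 → $2,663.36; payment $400.00; balance $2,263.36
Installment 4: opening $2,263.36; interest $16.00 → $2,279.36; payment $342.00; balance $1,937.36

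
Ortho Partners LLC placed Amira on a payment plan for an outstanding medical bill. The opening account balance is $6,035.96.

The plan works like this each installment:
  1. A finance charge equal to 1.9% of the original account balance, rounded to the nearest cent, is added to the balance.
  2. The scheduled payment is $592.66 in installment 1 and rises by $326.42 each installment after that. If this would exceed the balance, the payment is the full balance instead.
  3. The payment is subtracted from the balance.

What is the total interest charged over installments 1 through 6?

Installment 1: $6,035.96 +$114.68 interest = $6,150.64; pay $592.66 → $5,557.98
Installment 2: $5,557.98 +$114.68 interest = $5,672.66; pay $919.08 → $4,753.58
Installment 3: $4,753.58 +$114.68 interest = $4,868.26; pay $1,245.50 → $3,622.76
Installment 4: $3,622.76 +$114.68 interest = $3,737.44; pay $1,571.92 → $2,165.52
Installment 5: $2,165.52 +$114.68 interest = $2,280.20; pay $1,898.34 → $381.86
Installment 6: $381.86 +$114.68 interest = $496.54; pay $496.54 → $0.00
Total interest: $114.68 + $114.68 + $114.68 + $114.68 + $114.68 + $114.68 = $688.08

$688.08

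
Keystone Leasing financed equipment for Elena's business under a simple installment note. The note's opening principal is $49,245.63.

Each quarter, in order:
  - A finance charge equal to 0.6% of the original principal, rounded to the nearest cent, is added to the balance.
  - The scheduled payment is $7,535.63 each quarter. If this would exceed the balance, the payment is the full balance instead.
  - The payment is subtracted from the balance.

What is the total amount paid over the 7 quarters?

$51,313.92

Quarter 1: opening $49,245.63; interest $295.47 → $49,541.10; payment $7,535.63; balance $42,005.47
Quarter 2: opening $42,005.47; interest $295.47 → $42,300.94; payment $7,535.63; balance $34,765.31
Quarter 3: opening $34,765.31; interest $295.47 → $35,060.78; payment $7,535.63; balance $27,525.15
Quarter 4: opening $27,525.15; interest $295.47 → $27,820.62; payment $7,535.63; balance $20,284.99
Quarter 5: opening $20,284.99; interest $295.47 → $20,580.46; payment $7,535.63; balance $13,044.83
Quarter 6: opening $13,044.83; interest $295.47 → $13,340.30; payment $7,535.63; balance $5,804.67
Quarter 7: opening $5,804.67; interest $295.47 → $6,100.14; payment $6,100.14; balance $0.00
Total paid: $51,313.92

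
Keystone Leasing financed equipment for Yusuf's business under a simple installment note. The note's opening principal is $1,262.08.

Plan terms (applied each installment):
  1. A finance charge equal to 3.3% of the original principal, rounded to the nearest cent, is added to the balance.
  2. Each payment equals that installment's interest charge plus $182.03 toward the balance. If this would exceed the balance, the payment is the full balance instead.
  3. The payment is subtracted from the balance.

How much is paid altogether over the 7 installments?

$1,553.63

Installment 1: opening $1,262.08; interest $41.65 → $1,303.73; payment $223.68; balance $1,080.05
Installment 2: opening $1,080.05; interest $41.65 → $1,121.70; payment $223.68; balance $898.02
Installment 3: opening $898.02; interest $41.65 → $939.67; payment $223.68; balance $715.99
Installment 4: opening $715.99; interest $41.65 → $757.64; payment $223.68; balance $533.96
Installment 5: opening $533.96; interest $41.65 → $575.61; payment $223.68; balance $351.93
Installment 6: opening $351.93; interest $41.65 → $393.58; payment $223.68; balance $169.90
Installment 7: opening $169.90; interest $41.65 → $211.55; payment $211.55; balance $0.00
Total paid: $1,553.63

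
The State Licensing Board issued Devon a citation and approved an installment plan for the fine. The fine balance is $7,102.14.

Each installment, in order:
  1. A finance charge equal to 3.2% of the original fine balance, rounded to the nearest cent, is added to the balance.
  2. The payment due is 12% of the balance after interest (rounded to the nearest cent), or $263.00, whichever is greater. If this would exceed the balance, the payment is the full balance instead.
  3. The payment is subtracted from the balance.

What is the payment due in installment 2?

Installment 1: opening $7,102.14; interest $227.27 → $7,329.41; payment $879.53; balance $6,449.88
Installment 2: opening $6,449.88; interest $227.27 → $6,677.15; payment $801.26; balance $5,875.89

$801.26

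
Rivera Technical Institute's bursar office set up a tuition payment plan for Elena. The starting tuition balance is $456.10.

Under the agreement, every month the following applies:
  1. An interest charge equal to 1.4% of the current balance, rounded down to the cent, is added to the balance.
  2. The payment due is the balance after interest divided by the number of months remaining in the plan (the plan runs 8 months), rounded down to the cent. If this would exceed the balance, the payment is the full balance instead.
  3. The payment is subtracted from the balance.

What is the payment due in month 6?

$61.97

Month 1: $456.10 +$6.38 interest = $462.48; pay $57.81 → $404.67
Month 2: $404.67 +$5.66 interest = $410.33; pay $58.61 → $351.72
Month 3: $351.72 +$4.92 interest = $356.64; pay $59.44 → $297.20
Month 4: $297.20 +$4.16 interest = $301.36; pay $60.27 → $241.09
Month 5: $241.09 +$3.37 interest = $244.46; pay $61.11 → $183.35
Month 6: $183.35 +$2.56 interest = $185.91; pay $61.97 → $123.94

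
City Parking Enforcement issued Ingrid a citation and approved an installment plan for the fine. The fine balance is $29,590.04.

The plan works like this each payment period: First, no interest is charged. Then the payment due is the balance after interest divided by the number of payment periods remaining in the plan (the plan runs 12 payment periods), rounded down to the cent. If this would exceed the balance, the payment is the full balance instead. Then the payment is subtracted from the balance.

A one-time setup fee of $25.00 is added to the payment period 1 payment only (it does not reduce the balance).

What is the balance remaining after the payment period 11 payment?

$2,465.84

# | Opening | Payment | Fee | End bal
1 | $29,590.04 | $2,465.83 | $25.00 | $27,124.21
2 | $27,124.21 | $2,465.83 | — | $24,658.38
3 | $24,658.38 | $2,465.83 | — | $22,192.55
4 | $22,192.55 | $2,465.83 | — | $19,726.72
5 | $19,726.72 | $2,465.84 | — | $17,260.88
6 | $17,260.88 | $2,465.84 | — | $14,795.04
7 | $14,795.04 | $2,465.84 | — | $12,329.20
8 | $12,329.20 | $2,465.84 | — | $9,863.36
9 | $9,863.36 | $2,465.84 | — | $7,397.52
10 | $7,397.52 | $2,465.84 | — | $4,931.68
11 | $4,931.68 | $2,465.84 | — | $2,465.84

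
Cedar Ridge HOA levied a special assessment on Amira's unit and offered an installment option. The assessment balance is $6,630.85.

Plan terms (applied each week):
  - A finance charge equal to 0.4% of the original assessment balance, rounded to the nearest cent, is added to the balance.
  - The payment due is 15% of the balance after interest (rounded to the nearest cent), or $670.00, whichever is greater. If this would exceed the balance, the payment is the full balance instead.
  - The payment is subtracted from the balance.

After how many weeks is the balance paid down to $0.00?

Week 1: $6,630.85 +$26.52 interest = $6,657.37; pay $998.61 → $5,658.76
Week 2: $5,658.76 +$26.52 interest = $5,685.28; pay $852.79 → $4,832.49
Week 3: $4,832.49 +$26.52 interest = $4,859.01; pay $728.85 → $4,130.16
Week 4: $4,130.16 +$26.52 interest = $4,156.68; pay $670.00 → $3,486.68
Week 5: $3,486.68 +$26.52 interest = $3,513.20; pay $670.00 → $2,843.20
Week 6: $2,843.20 +$26.52 interest = $2,869.72; pay $670.00 → $2,199.72
Week 7: $2,199.72 +$26.52 interest = $2,226.24; pay $670.00 → $1,556.24
Week 8: $1,556.24 +$26.52 interest = $1,582.76; pay $670.00 → $912.76
Week 9: $912.76 +$26.52 interest = $939.28; pay $670.00 → $269.28
Week 10: $269.28 +$26.52 interest = $295.80; pay $295.80 → $0.00
Balance reaches $0.00 in week 10.

10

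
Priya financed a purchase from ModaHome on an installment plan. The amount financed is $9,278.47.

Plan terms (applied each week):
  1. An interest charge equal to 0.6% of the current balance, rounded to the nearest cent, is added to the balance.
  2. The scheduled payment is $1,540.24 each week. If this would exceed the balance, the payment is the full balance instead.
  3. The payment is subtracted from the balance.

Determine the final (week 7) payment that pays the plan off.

$237.79

Week 1: $9,278.47 +$55.67 interest = $9,334.14; pay $1,540.24 → $7,793.90
Week 2: $7,793.90 +$46.76 interest = $7,840.66; pay $1,540.24 → $6,300.42
Week 3: $6,300.42 +$37.80 interest = $6,338.22; pay $1,540.24 → $4,797.98
Week 4: $4,797.98 +$28.79 interest = $4,826.77; pay $1,540.24 → $3,286.53
Week 5: $3,286.53 +$19.72 interest = $3,306.25; pay $1,540.24 → $1,766.01
Week 6: $1,766.01 +$10.60 interest = $1,776.61; pay $1,540.24 → $236.37
Week 7: $236.37 +$1.42 interest = $237.79; pay $237.79 → $0.00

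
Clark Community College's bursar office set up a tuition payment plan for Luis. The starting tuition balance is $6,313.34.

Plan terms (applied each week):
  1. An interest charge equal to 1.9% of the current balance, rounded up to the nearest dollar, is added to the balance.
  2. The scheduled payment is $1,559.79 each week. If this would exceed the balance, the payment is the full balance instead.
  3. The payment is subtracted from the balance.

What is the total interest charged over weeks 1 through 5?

$323.00

Week 1: opening $6,313.34; interest $120.00 → $6,433.34; payment $1,559.79; balance $4,873.55
Week 2: opening $4,873.55; interest $93.00 → $4,966.55; payment $1,559.79; balance $3,406.76
Week 3: opening $3,406.76; interest $65.00 → $3,471.76; payment $1,559.79; balance $1,911.97
Week 4: opening $1,911.97; interest $37.00 → $1,948.97; payment $1,559.79; balance $389.18
Week 5: opening $389.18; interest $8.00 → $397.18; payment $397.18; balance $0.00
Total interest: $120.00 + $93.00 + $65.00 + $37.00 + $8.00 = $323.00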